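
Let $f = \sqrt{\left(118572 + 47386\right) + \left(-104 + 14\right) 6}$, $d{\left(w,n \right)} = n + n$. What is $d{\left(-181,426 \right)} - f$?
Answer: $852 - \sqrt{165418} \approx 445.28$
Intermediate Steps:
$d{\left(w,n \right)} = 2 n$
$f = \sqrt{165418}$ ($f = \sqrt{165958 - 540} = \sqrt{165418} \approx 406.72$)
$d{\left(-181,426 \right)} - f = 2 \cdot 426 - \sqrt{165418} = 852 - \sqrt{165418}$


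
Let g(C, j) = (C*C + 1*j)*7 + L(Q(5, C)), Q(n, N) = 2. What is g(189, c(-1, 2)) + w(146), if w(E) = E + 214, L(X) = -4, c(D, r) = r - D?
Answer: 250424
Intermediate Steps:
w(E) = 214 + E
g(C, j) = -4 + 7*j + 7*C² (g(C, j) = (C*C + 1*j)*7 - 4 = (C² + j)*7 - 4 = (j + C²)*7 - 4 = (7*j + 7*C²) - 4 = -4 + 7*j + 7*C²)
g(189, c(-1, 2)) + w(146) = (-4 + 7*(2 - 1*(-1)) + 7*189²) + (214 + 146) = (-4 + 7*(2 + 1) + 7*35721) + 360 = (-4 + 7*3 + 250047) + 360 = (-4 + 21 + 250047) + 360 = 250064 + 360 = 250424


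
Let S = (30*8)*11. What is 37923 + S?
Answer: 40563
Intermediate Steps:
S = 2640 (S = 240*11 = 2640)
37923 + S = 37923 + 2640 = 40563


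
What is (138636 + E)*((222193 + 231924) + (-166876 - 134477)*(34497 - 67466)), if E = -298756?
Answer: -1590914079180880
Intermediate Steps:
(138636 + E)*((222193 + 231924) + (-166876 - 134477)*(34497 - 67466)) = (138636 - 298756)*((222193 + 231924) + (-166876 - 134477)*(34497 - 67466)) = -160120*(454117 - 301353*(-32969)) = -160120*(454117 + 9935307057) = -160120*9935761174 = -1590914079180880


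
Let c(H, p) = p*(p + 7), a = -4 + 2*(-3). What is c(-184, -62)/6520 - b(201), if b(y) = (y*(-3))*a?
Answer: -3931219/652 ≈ -6029.5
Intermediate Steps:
a = -10 (a = -4 - 6 = -10)
c(H, p) = p*(7 + p)
b(y) = 30*y (b(y) = (y*(-3))*(-10) = -3*y*(-10) = 30*y)
c(-184, -62)/6520 - b(201) = -62*(7 - 62)/6520 - 30*201 = -62*(-55)*(1/6520) - 1*6030 = 3410*(1/6520) - 6030 = 341/652 - 6030 = -3931219/652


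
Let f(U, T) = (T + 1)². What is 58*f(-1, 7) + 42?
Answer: 3754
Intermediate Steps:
f(U, T) = (1 + T)²
58*f(-1, 7) + 42 = 58*(1 + 7)² + 42 = 58*8² + 42 = 58*64 + 42 = 3712 + 42 = 3754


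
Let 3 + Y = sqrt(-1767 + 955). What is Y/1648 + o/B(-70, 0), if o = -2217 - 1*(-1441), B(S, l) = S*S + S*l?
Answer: -323387/2018800 + I*sqrt(203)/824 ≈ -0.16019 + 0.017291*I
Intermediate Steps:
Y = -3 + 2*I*sqrt(203) (Y = -3 + sqrt(-1767 + 955) = -3 + sqrt(-812) = -3 + 2*I*sqrt(203) ≈ -3.0 + 28.496*I)
B(S, l) = S**2 + S*l
o = -776 (o = -2217 + 1441 = -776)
Y/1648 + o/B(-70, 0) = (-3 + 2*I*sqrt(203))/1648 - 776*(-1/(70*(-70 + 0))) = (-3 + 2*I*sqrt(203))*(1/1648) - 776/((-70*(-70))) = (-3/1648 + I*sqrt(203)/824) - 776/4900 = (-3/1648 + I*sqrt(203)/824) - 776*1/4900 = (-3/1648 + I*sqrt(203)/824) - 194/1225 = -323387/2018800 + I*sqrt(203)/824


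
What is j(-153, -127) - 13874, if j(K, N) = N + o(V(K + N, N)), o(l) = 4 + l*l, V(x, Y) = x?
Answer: 64403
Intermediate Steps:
o(l) = 4 + l²
j(K, N) = 4 + N + (K + N)² (j(K, N) = N + (4 + (K + N)²) = 4 + N + (K + N)²)
j(-153, -127) - 13874 = (4 - 127 + (-153 - 127)²) - 13874 = (4 - 127 + (-280)²) - 13874 = (4 - 127 + 78400) - 13874 = 78277 - 13874 = 64403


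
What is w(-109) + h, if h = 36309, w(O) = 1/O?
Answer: 3957680/109 ≈ 36309.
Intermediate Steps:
w(-109) + h = 1/(-109) + 36309 = -1/109 + 36309 = 3957680/109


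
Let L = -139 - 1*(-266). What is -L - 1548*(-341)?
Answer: 527741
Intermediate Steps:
L = 127 (L = -139 + 266 = 127)
-L - 1548*(-341) = -1*127 - 1548*(-341) = -127 + 527868 = 527741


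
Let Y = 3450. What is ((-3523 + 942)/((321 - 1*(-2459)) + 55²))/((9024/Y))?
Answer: -296815/1746144 ≈ -0.16998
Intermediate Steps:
((-3523 + 942)/((321 - 1*(-2459)) + 55²))/((9024/Y)) = ((-3523 + 942)/((321 - 1*(-2459)) + 55²))/((9024/3450)) = (-2581/((321 + 2459) + 3025))/((9024*(1/3450))) = (-2581/(2780 + 3025))/(1504/575) = -2581/5805*(575/1504) = -2581*1/5805*(575/1504) = -2581/5805*575/1504 = -296815/1746144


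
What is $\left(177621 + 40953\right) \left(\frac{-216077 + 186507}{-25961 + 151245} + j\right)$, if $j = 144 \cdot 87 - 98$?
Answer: $\frac{85093620428925}{31321} \approx 2.7168 \cdot 10^{9}$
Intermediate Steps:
$j = 12430$ ($j = 12528 - 98 = 12430$)
$\left(177621 + 40953\right) \left(\frac{-216077 + 186507}{-25961 + 151245} + j\right) = \left(177621 + 40953\right) \left(\frac{-216077 + 186507}{-25961 + 151245} + 12430\right) = 218574 \left(- \frac{29570}{125284} + 12430\right) = 218574 \left(\left(-29570\right) \frac{1}{125284} + 12430\right) = 218574 \left(- \frac{14785}{62642} + 12430\right) = 218574 \cdot \frac{778625275}{62642} = \frac{85093620428925}{31321}$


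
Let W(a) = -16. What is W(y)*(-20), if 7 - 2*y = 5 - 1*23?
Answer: 320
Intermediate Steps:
y = 25/2 (y = 7/2 - (5 - 1*23)/2 = 7/2 - (5 - 23)/2 = 7/2 - 1/2*(-18) = 7/2 + 9 = 25/2 ≈ 12.500)
W(y)*(-20) = -16*(-20) = 320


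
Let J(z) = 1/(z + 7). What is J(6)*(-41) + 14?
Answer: 141/13 ≈ 10.846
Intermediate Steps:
J(z) = 1/(7 + z)
J(6)*(-41) + 14 = -41/(7 + 6) + 14 = -41/13 + 14 = 141/13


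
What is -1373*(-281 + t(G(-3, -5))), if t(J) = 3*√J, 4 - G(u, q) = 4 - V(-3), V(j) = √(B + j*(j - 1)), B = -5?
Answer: 385813 - 4119*7^(¼) ≈ 3.7911e+5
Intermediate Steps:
V(j) = √(-5 + j*(-1 + j)) (V(j) = √(-5 + j*(j - 1)) = √(-5 + j*(-1 + j)))
G(u, q) = √7 (G(u, q) = 4 - (4 - √(-5 + (-3)² - 1*(-3))) = 4 - (4 - √(-5 + 9 + 3)) = 4 - (4 - √7) = 4 + (-4 + √7) = √7)
-1373*(-281 + t(G(-3, -5))) = -1373*(-281 + 3*√(√7)) = -1373*(-281 + 3*7^(¼)) = 385813 - 4119*7^(¼)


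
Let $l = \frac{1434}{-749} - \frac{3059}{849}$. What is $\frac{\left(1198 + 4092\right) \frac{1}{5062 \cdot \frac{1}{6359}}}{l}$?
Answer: $- \frac{10695571844055}{8880410867} \approx -1204.4$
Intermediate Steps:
$l = - \frac{3508657}{635901}$ ($l = 1434 \left(- \frac{1}{749}\right) - \frac{3059}{849} = - \frac{1434}{749} - \frac{3059}{849} = - \frac{3508657}{635901} \approx -5.5176$)
$\frac{\left(1198 + 4092\right) \frac{1}{5062 \cdot \frac{1}{6359}}}{l} = \frac{\left(1198 + 4092\right) \frac{1}{5062 \cdot \frac{1}{6359}}}{- \frac{3508657}{635901}} = \frac{5290}{5062 \cdot \frac{1}{6359}} \left(- \frac{635901}{3508657}\right) = \frac{5290}{\frac{5062}{6359}} \left(- \frac{635901}{3508657}\right) = 5290 \cdot \frac{6359}{5062} \left(- \frac{635901}{3508657}\right) = \frac{16819555}{2531} \left(- \frac{635901}{3508657}\right) = - \frac{10695571844055}{8880410867}$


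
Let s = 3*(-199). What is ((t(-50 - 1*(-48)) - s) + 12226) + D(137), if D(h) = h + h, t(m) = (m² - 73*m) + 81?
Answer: 13328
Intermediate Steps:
t(m) = 81 + m² - 73*m
D(h) = 2*h
s = -597
((t(-50 - 1*(-48)) - s) + 12226) + D(137) = (((81 + (-50 - 1*(-48))² - 73*(-50 - 1*(-48))) - 1*(-597)) + 12226) + 2*137 = (((81 + (-50 + 48)² - 73*(-50 + 48)) + 597) + 12226) + 274 = (((81 + (-2)² - 73*(-2)) + 597) + 12226) + 274 = (((81 + 4 + 146) + 597) + 12226) + 274 = ((231 + 597) + 12226) + 274 = (828 + 12226) + 274 = 13054 + 274 = 13328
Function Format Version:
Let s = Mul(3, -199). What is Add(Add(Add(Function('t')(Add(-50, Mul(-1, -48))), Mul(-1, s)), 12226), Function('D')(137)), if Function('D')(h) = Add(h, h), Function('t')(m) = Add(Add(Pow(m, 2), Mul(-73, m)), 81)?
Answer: 13328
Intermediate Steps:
Function('t')(m) = Add(81, Pow(m, 2), Mul(-73, m))
Function('D')(h) = Mul(2, h)
s = -597
Add(Add(Add(Function('t')(Add(-50, Mul(-1, -48))), Mul(-1, s)), 12226), Function('D')(137)) = Add(Add(Add(Add(81, Pow(Add(-50, Mul(-1, -48)), 2), Mul(-73, Add(-50, Mul(-1, -48)))), Mul(-1, -597)), 12226), Mul(2, 137)) = Add(Add(Add(Add(81, Pow(Add(-50, 48), 2), Mul(-73, Add(-50, 48))), 597), 12226), 274) = Add(Add(Add(Add(81, Pow(-2, 2), Mul(-73, -2)), 597), 12226), 274) = Add(Add(Add(Add(81, 4, 146), 597), 12226), 274) = Add(Add(Add(231, 597), 12226), 274) = Add(Add(828, 12226), 274) = Add(13054, 274) = 13328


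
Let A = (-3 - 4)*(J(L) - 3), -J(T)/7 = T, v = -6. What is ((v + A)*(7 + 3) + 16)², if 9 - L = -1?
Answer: 25664356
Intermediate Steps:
L = 10 (L = 9 - 1*(-1) = 9 + 1 = 10)
J(T) = -7*T
A = 511 (A = (-3 - 4)*(-7*10 - 3) = -7*(-70 - 3) = -7*(-73) = 511)
((v + A)*(7 + 3) + 16)² = ((-6 + 511)*(7 + 3) + 16)² = (505*10 + 16)² = (5050 + 16)² = 5066² = 25664356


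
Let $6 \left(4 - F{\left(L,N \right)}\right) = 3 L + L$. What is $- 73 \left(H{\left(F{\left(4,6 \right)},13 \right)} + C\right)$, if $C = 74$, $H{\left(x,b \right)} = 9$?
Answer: $-6059$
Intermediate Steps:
$F{\left(L,N \right)} = 4 - \frac{2 L}{3}$ ($F{\left(L,N \right)} = 4 - \frac{3 L + L}{6} = 4 - \frac{4 L}{6} = 4 - \frac{2 L}{3}$)
$- 73 \left(H{\left(F{\left(4,6 \right)},13 \right)} + C\right) = - 73 \left(9 + 74\right) = \left(-73\right) 83 = -6059$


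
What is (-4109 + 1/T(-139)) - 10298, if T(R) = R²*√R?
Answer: -14407 - I*√139/2685619 ≈ -14407.0 - 4.39e-6*I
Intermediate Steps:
T(R) = R^(5/2)
(-4109 + 1/T(-139)) - 10298 = (-4109 + 1/((-139)^(5/2))) - 10298 = (-4109 + 1/(19321*I*√139)) - 10298 = (-4109 - I*√139/2685619) - 10298 = -14407 - I*√139/2685619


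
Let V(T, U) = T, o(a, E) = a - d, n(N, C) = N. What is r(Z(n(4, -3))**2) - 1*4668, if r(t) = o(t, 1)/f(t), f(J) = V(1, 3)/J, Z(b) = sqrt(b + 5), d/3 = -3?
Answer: -4506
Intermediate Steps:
d = -9 (d = 3*(-3) = -9)
o(a, E) = 9 + a (o(a, E) = a - 1*(-9) = a + 9 = 9 + a)
Z(b) = sqrt(5 + b)
f(J) = 1/J
r(t) = t*(9 + t) (r(t) = (9 + t)/(1/t) = (9 + t)*t = t*(9 + t))
r(Z(n(4, -3))**2) - 1*4668 = (sqrt(5 + 4))**2*(9 + (sqrt(5 + 4))**2) - 1*4668 = (sqrt(9))**2*(9 + (sqrt(9))**2) - 4668 = 3**2*(9 + 3**2) - 4668 = 9*(9 + 9) - 4668 = 9*18 - 4668 = 162 - 4668 = -4506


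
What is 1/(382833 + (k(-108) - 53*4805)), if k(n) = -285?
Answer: 1/127883 ≈ 7.8196e-6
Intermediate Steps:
1/(382833 + (k(-108) - 53*4805)) = 1/(382833 + (-285 - 53*4805)) = 1/(382833 + (-285 - 1*254665)) = 1/(382833 + (-285 - 254665)) = 1/(382833 - 254950) = 1/127883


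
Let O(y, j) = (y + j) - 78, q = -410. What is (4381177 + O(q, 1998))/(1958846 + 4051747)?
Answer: 4382687/6010593 ≈ 0.72916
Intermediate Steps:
O(y, j) = -78 + j + y (O(y, j) = (j + y) - 78 = -78 + j + y)
(4381177 + O(q, 1998))/(1958846 + 4051747) = (4381177 + (-78 + 1998 - 410))/(1958846 + 4051747) = (4381177 + 1510)/6010593 = 4382687*(1/6010593) = 4382687/6010593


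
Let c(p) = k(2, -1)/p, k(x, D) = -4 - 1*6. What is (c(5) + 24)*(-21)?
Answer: -462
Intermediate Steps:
k(x, D) = -10 (k(x, D) = -4 - 6 = -10)
c(p) = -10/p
(c(5) + 24)*(-21) = (-10/5 + 24)*(-21) = (-10*1/5 + 24)*(-21) = (-2 + 24)*(-21) = 22*(-21) = -462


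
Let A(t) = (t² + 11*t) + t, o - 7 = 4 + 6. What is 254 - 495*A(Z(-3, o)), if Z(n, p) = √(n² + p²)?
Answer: -147256 - 5940*√298 ≈ -2.4980e+5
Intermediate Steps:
o = 17 (o = 7 + (4 + 6) = 7 + 10 = 17)
A(t) = t² + 12*t
254 - 495*A(Z(-3, o)) = 254 - 495*√((-3)² + 17²)*(12 + √((-3)² + 17²)) = 254 - 495*√(9 + 289)*(12 + √(9 + 289)) = 254 - 495*√298*(12 + √298)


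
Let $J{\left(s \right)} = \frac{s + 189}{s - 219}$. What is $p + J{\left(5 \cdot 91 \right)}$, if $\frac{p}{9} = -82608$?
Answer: $- \frac{43864687}{59} \approx -7.4347 \cdot 10^{5}$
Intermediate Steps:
$J{\left(s \right)} = \frac{189 + s}{-219 + s}$
$p = -743472$ ($p = 9 \left(-82608\right) = -743472$)
$p + J{\left(5 \cdot 91 \right)} = -743472 + \frac{189 + 5 \cdot 91}{-219 + 5 \cdot 91} = -743472 + \frac{189 + 455}{-219 + 455} = -743472 + \frac{1}{236} \cdot 644 = -743472 + \frac{161}{59} = - \frac{43864687}{59}$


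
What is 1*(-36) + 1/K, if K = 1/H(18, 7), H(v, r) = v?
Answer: -18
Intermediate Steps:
K = 1/18 ≈ 0.055556
1*(-36) + 1/K = 1*(-36) + 1/(1/18) = -36 + 18 = -18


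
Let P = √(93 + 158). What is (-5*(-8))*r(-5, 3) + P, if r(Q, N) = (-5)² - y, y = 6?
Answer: 760 + √251 ≈ 775.84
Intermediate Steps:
r(Q, N) = 19 (r(Q, N) = (-5)² - 1*6 = 25 - 6 = 19)
P = √251 ≈ 15.843
(-5*(-8))*r(-5, 3) + P = -5*(-8)*19 + √251 = 40*19 + √251 = 760 + √251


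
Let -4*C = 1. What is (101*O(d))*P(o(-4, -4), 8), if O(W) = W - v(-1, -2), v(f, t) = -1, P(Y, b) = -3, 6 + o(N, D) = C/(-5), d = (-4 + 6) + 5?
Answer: -2424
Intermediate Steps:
C = -¼ (C = -¼*1 = -¼ ≈ -0.25000)
d = 7 (d = 2 + 5 = 7)
o(N, D) = -119/20 (o(N, D) = -6 - ¼/(-5) = -6 - ¼*(-⅕) = -6 + 1/20 = -119/20)
O(W) = 1 + W (O(W) = W - 1*(-1) = W + 1 = 1 + W)
(101*O(d))*P(o(-4, -4), 8) = (101*(1 + 7))*(-3) = (101*8)*(-3) = 808*(-3) = -2424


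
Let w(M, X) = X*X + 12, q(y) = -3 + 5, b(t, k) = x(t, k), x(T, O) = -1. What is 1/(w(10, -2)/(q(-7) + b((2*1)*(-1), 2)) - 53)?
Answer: -1/37 ≈ -0.027027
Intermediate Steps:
b(t, k) = -1
q(y) = 2
w(M, X) = 12 + X**2 (w(M, X) = X**2 + 12 = 12 + X**2)
1/(w(10, -2)/(q(-7) + b((2*1)*(-1), 2)) - 53) = 1/((12 + (-2)**2)/(2 - 1) - 53) = 1/((12 + 4)/1 - 53) = 1/(16*1 - 53) = 1/(16 - 53) = 1/(-37) = -1/37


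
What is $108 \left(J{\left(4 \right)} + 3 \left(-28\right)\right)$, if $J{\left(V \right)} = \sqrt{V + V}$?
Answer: $-9072 + 216 \sqrt{2} \approx -8766.5$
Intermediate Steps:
$J{\left(V \right)} = \sqrt{2} \sqrt{V}$ ($J{\left(V \right)} = \sqrt{2 V} = \sqrt{2} \sqrt{V}$)
$108 \left(J{\left(4 \right)} + 3 \left(-28\right)\right) = 108 \left(\sqrt{2} \sqrt{4} + 3 \left(-28\right)\right) = 108 \left(\sqrt{2} \cdot 2 - 84\right) = 108 \left(2 \sqrt{2} - 84\right) = 108 \left(-84 + 2 \sqrt{2}\right) = -9072 + 216 \sqrt{2}$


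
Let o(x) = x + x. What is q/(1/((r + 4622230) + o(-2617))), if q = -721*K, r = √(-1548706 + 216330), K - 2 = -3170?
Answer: 10545809839488 + 4568256*I*√333094 ≈ 1.0546e+13 + 2.6365e+9*I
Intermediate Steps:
K = -3168 (K = 2 - 3170 = -3168)
o(x) = 2*x
r = 2*I*√333094 (r = √(-1332376) = 2*I*√333094 ≈ 1154.3*I)
q = 2284128 (q = -721*(-3168) = 2284128)
q/(1/((r + 4622230) + o(-2617))) = 2284128/(1/((2*I*√333094 + 4622230) + 2*(-2617))) = 2284128/(1/((4622230 + 2*I*√333094) - 5234)) = 2284128/(1/(4616996 + 2*I*√333094)) = 2284128*(4616996 + 2*I*√333094) = 10545809839488 + 4568256*I*√333094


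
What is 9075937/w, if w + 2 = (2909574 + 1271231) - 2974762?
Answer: 9075937/1206041 ≈ 7.5254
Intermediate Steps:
w = 1206041 (w = -2 + ((2909574 + 1271231) - 2974762) = -2 + (4180805 - 2974762) = -2 + 1206043 = 1206041)
9075937/w = 9075937/1206041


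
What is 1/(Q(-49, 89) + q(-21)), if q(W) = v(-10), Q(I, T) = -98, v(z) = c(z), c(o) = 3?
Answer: -1/95 ≈ -0.010526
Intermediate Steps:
v(z) = 3
q(W) = 3
1/(Q(-49, 89) + q(-21)) = 1/(-98 + 3) = 1/(-95) = -1/95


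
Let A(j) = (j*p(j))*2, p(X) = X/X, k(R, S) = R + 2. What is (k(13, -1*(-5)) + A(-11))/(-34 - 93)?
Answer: 7/127 ≈ 0.055118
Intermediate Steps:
k(R, S) = 2 + R
p(X) = 1
A(j) = 2*j (A(j) = (j*1)*2 = j*2 = 2*j)
(k(13, -1*(-5)) + A(-11))/(-34 - 93) = ((2 + 13) + 2*(-11))/(-34 - 93) = (15 - 22)/(-127) = -7*(-1/127) = 7/127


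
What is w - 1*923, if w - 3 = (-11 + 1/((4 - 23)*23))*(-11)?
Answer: -349152/437 ≈ -798.97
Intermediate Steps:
w = 54199/437 (w = 3 + (-11 + 1/((4 - 23)*23))*(-11) = 3 + (-11 + (1/23)/(-19))*(-11) = 3 + (-11 - 1/19*1/23)*(-11) = 3 + (-11 - 1/437)*(-11) = 3 - 4808/437*(-11) = 3 + 52888/437 = 54199/437 ≈ 124.03)
w - 1*923 = 54199/437 - 1*923 = 54199/437 - 923 = -349152/437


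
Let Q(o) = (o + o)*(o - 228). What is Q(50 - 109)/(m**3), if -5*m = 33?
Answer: -4233250/35937 ≈ -117.80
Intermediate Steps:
Q(o) = 2*o*(-228 + o) (Q(o) = (2*o)*(-228 + o) = 2*o*(-228 + o))
m = -33/5 (m = -1/5*33 = -33/5 ≈ -6.6000)
Q(50 - 109)/(m**3) = (2*(50 - 109)*(-228 + (50 - 109)))/((-33/5)**3) = (2*(-59)*(-228 - 59))/(-35937/125) = (2*(-59)*(-287))*(-125/35937) = 33866*(-125/35937) = -4233250/35937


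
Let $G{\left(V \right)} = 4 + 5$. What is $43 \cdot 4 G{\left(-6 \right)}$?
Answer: $1548$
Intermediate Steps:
$G{\left(V \right)} = 9$
$43 \cdot 4 G{\left(-6 \right)} = 43 \cdot 4 \cdot 9 = 172 \cdot 9 = 1548$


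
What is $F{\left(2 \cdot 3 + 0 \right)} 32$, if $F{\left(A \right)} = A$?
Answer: $192$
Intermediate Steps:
$F{\left(2 \cdot 3 + 0 \right)} 32 = \left(2 \cdot 3 + 0\right) 32 = \left(6 + 0\right) 32 = 6 \cdot 32 = 192$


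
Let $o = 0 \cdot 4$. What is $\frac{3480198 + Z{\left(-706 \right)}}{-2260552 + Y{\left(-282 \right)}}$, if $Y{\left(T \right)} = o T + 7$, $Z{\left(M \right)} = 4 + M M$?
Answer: $- \frac{3978638}{2260545} \approx -1.76$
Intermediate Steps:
$o = 0$
$Z{\left(M \right)} = 4 + M^{2}$
$Y{\left(T \right)} = 7$ ($Y{\left(T \right)} = 0 T + 7 = 0 + 7 = 7$)
$\frac{3480198 + Z{\left(-706 \right)}}{-2260552 + Y{\left(-282 \right)}} = \frac{3480198 + \left(4 + \left(-706\right)^{2}\right)}{-2260552 + 7} = \frac{3480198 + \left(4 + 498436\right)}{-2260545} = \left(3480198 + 498440\right) \left(- \frac{1}{2260545}\right) = 3978638 \left(- \frac{1}{2260545}\right) = - \frac{3978638}{2260545}$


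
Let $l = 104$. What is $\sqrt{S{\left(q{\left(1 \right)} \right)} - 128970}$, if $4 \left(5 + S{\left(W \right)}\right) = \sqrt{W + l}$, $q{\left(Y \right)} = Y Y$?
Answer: $\frac{\sqrt{-515900 + \sqrt{105}}}{2} \approx 359.13 i$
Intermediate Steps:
$q{\left(Y \right)} = Y^{2}$
$S{\left(W \right)} = -5 + \frac{\sqrt{104 + W}}{4}$ ($S{\left(W \right)} = -5 + \frac{\sqrt{W + 104}}{4} = -5 + \frac{\sqrt{104 + W}}{4}$)
$\sqrt{S{\left(q{\left(1 \right)} \right)} - 128970} = \sqrt{\left(-5 + \frac{\sqrt{104 + 1^{2}}}{4}\right) - 128970} = \sqrt{\left(-5 + \frac{\sqrt{104 + 1}}{4}\right) - 128970} = \sqrt{\left(-5 + \frac{\sqrt{105}}{4}\right) - 128970} = \sqrt{-128975 + \frac{\sqrt{105}}{4}}$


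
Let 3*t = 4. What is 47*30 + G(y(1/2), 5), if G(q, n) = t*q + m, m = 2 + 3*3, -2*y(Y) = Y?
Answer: 4262/3 ≈ 1420.7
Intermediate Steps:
y(Y) = -Y/2
t = 4/3 (t = (⅓)*4 = 4/3 ≈ 1.3333)
m = 11 (m = 2 + 9 = 11)
G(q, n) = 11 + 4*q/3 (G(q, n) = 4*q/3 + 11 = 11 + 4*q/3)
47*30 + G(y(1/2), 5) = 47*30 + (11 + 4*(-½/2)/3) = 1410 + (11 + 4*(-½*½)/3) = 1410 + (11 + (4/3)*(-¼)) = 1410 + (11 - ⅓) = 1410 + 32/3 = 4262/3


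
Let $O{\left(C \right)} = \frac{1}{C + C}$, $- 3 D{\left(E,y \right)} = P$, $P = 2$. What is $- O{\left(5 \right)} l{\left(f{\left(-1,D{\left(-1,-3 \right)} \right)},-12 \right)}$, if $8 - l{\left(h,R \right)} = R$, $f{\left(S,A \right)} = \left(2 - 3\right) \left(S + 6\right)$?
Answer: $-2$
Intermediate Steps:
$D{\left(E,y \right)} = - \frac{2}{3}$ ($D{\left(E,y \right)} = \left(- \frac{1}{3}\right) 2 = - \frac{2}{3}$)
$f{\left(S,A \right)} = -6 - S$ ($f{\left(S,A \right)} = - (6 + S) = -6 - S$)
$l{\left(h,R \right)} = 8 - R$
$O{\left(C \right)} = \frac{1}{2 C}$
$- O{\left(5 \right)} l{\left(f{\left(-1,D{\left(-1,-3 \right)} \right)},-12 \right)} = - \frac{1}{2 \cdot 5} \left(8 - -12\right) = - \frac{1}{2} \cdot \frac{1}{5} \left(8 + 12\right) = - \frac{20}{10} = \left(-1\right) 2 = -2$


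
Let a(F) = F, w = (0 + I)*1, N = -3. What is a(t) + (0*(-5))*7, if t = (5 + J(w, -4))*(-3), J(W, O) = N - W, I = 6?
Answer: 12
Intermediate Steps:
w = 6 (w = (0 + 6)*1 = 6*1 = 6)
J(W, O) = -3 - W
t = 12 (t = (5 + (-3 - 1*6))*(-3) = (5 + (-3 - 6))*(-3) = (5 - 9)*(-3) = -4*(-3) = 12)
a(t) + (0*(-5))*7 = 12 + (0*(-5))*7 = 12 + 0*7 = 12 + 0 = 12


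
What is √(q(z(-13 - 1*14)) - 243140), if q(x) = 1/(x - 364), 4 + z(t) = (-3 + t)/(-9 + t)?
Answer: I*√1180009249478/2203 ≈ 493.09*I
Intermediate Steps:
z(t) = -4 + (-3 + t)/(-9 + t)
q(x) = 1/(-364 + x)
√(q(z(-13 - 1*14)) - 243140) = √(1/(-364 + 3*(11 - (-13 - 1*14))/(-9 + (-13 - 1*14))) - 243140) = √(1/(-364 + 3*(11 - (-13 - 14))/(-9 + (-13 - 14))) - 243140) = √(1/(-364 + 3*(11 - 1*(-27))/(-9 - 27)) - 243140) = √(1/(-364 + 3*(11 + 27)/(-36)) - 243140) = √(1/(-364 + 3*(-1/36)*38) - 243140) = √(1/(-364 - 19/6) - 243140) = √(1/(-2203/6) - 243140) = √(-6/2203 - 243140) = √(-535637426/2203) = I*√1180009249478/2203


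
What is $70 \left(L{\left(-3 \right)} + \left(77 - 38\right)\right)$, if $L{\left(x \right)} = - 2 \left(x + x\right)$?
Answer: $3570$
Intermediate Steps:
$L{\left(x \right)} = - 4 x$ ($L{\left(x \right)} = - 2 \cdot 2 x = - 4 x$)
$70 \left(L{\left(-3 \right)} + \left(77 - 38\right)\right) = 70 \left(\left(-4\right) \left(-3\right) + \left(77 - 38\right)\right) = 70 \left(12 + 39\right) = 70 \cdot 51 = 3570$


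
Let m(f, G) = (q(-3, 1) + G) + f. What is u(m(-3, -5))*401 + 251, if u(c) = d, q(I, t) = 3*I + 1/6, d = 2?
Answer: 1053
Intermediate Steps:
q(I, t) = 1/6 + 3*I (q(I, t) = 3*I + 1/6 = 1/6 + 3*I)
m(f, G) = -53/6 + G + f (m(f, G) = ((1/6 + 3*(-3)) + G) + f = ((1/6 - 9) + G) + f = (-53/6 + G) + f = -53/6 + G + f)
u(c) = 2
u(m(-3, -5))*401 + 251 = 2*401 + 251 = 802 + 251 = 1053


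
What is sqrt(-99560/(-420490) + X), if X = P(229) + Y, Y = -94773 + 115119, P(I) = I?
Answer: sqrt(36379454740419)/42049 ≈ 143.44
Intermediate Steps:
Y = 20346
X = 20575 (X = 229 + 20346 = 20575)
sqrt(-99560/(-420490) + X) = sqrt(-99560/(-420490) + 20575) = sqrt(-99560*(-1/420490) + 20575) = sqrt(9956/42049 + 20575) = sqrt(865168131/42049) = sqrt(36379454740419)/42049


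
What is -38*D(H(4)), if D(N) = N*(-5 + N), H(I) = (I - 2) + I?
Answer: -228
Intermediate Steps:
H(I) = -2 + 2*I (H(I) = (-2 + I) + I = -2 + 2*I)
-38*D(H(4)) = -38*(-2 + 2*4)*(-5 + (-2 + 2*4)) = -38*(-2 + 8)*(-5 + (-2 + 8)) = -228*(-5 + 6) = -228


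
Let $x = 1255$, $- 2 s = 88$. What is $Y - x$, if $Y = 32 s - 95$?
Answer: $-2758$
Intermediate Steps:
$s = -44$ ($s = \left(- \frac{1}{2}\right) 88 = -44$)
$Y = -1503$ ($Y = 32 \left(-44\right) - 95 = -1408 - 95 = -1503$)
$Y - x = -1503 - 1255 = -2758$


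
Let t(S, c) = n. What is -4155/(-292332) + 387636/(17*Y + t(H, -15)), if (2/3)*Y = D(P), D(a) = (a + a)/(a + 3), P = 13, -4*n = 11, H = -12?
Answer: 604365695459/60317836 ≈ 10020.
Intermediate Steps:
n = -11/4 (n = -1/4*11 = -11/4 ≈ -2.7500)
t(S, c) = -11/4
D(a) = 2*a/(3 + a) (D(a) = (2*a)/(3 + a) = 2*a/(3 + a))
Y = 39/16 (Y = 3*(2*13/(3 + 13))/2 = 3*(2*13/16)/2 = 3*(2*13*(1/16))/2 = (3/2)*(13/8) = 39/16 ≈ 2.4375)
-4155/(-292332) + 387636/(17*Y + t(H, -15)) = -4155/(-292332) + 387636/(17*(39/16) - 11/4) = -4155*(-1/292332) + 387636/(663/16 - 11/4) = 1385/97444 + 387636/(619/16) = 1385/97444 + 387636*(16/619) = 1385/97444 + 6202176/619 = 604365695459/60317836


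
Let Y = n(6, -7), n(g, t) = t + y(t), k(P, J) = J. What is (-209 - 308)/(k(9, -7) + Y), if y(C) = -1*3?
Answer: 517/17 ≈ 30.412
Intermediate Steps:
y(C) = -3
n(g, t) = -3 + t (n(g, t) = t - 3 = -3 + t)
Y = -10 (Y = -3 - 7 = -10)
(-209 - 308)/(k(9, -7) + Y) = (-209 - 308)/(-7 - 10) = -517/(-17) = -517*(-1/17) = 517/17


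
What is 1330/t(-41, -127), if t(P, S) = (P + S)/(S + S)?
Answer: 12065/6 ≈ 2010.8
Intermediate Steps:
t(P, S) = (P + S)/(2*S) (t(P, S) = (P + S)/((2*S)) = (P + S)*(1/(2*S)) = (P + S)/(2*S))
1330/t(-41, -127) = 1330/(((½)*(-41 - 127)/(-127))) = 1330/(((½)*(-1/127)*(-168))) = 1330/(84/127) = 1330*(127/84) = 12065/6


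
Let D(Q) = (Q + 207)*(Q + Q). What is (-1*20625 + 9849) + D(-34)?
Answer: -22540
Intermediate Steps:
D(Q) = 2*Q*(207 + Q) (D(Q) = (207 + Q)*(2*Q) = 2*Q*(207 + Q))
(-1*20625 + 9849) + D(-34) = (-1*20625 + 9849) + 2*(-34)*(207 - 34) = (-20625 + 9849) + 2*(-34)*173 = -10776 - 11764 = -22540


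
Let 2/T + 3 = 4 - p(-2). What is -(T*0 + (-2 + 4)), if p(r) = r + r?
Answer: -2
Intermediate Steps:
p(r) = 2*r
T = ⅖ (T = 2/(-3 + (4 - 2*(-2))) = 2/(-3 + (4 - 1*(-4))) = 2/(-3 + (4 + 4)) = 2/(-3 + 8) = 2/5 = 2*(⅕) = ⅖ ≈ 0.40000)
-(T*0 + (-2 + 4)) = -((⅖)*0 + (-2 + 4)) = -(0 + 2) = -1*2 = -2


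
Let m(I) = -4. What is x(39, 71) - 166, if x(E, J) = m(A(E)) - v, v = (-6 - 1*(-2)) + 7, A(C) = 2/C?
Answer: -173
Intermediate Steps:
v = 3 (v = (-6 + 2) + 7 = -4 + 7 = 3)
x(E, J) = -7 (x(E, J) = -4 - 1*3 = -4 - 3 = -7)
x(39, 71) - 166 = -7 - 166 = -173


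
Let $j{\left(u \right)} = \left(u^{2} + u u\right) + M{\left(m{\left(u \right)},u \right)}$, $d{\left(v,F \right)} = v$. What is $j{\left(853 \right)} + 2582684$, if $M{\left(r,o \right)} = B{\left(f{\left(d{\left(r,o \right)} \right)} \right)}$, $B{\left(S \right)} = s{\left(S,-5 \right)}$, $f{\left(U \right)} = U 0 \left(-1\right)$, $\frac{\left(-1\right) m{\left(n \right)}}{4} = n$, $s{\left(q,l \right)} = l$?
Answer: $4037897$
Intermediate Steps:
$m{\left(n \right)} = - 4 n$
$f{\left(U \right)} = 0$ ($f{\left(U \right)} = 0 \left(-1\right) = 0$)
$B{\left(S \right)} = -5$
$M{\left(r,o \right)} = -5$
$j{\left(u \right)} = -5 + 2 u^{2}$ ($j{\left(u \right)} = \left(u^{2} + u u\right) - 5 = \left(u^{2} + u^{2}\right) - 5 = 2 u^{2} - 5 = -5 + 2 u^{2}$)
$j{\left(853 \right)} + 2582684 = \left(-5 + 2 \cdot 853^{2}\right) + 2582684 = \left(-5 + 2 \cdot 727609\right) + 2582684 = \left(-5 + 1455218\right) + 2582684 = 1455213 + 2582684 = 4037897$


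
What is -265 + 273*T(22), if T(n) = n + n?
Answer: 11747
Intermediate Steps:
T(n) = 2*n
-265 + 273*T(22) = -265 + 273*(2*22) = -265 + 273*44 = -265 + 12012 = 11747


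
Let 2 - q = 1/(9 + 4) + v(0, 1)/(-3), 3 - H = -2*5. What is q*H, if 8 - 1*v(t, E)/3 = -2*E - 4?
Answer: 207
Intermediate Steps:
v(t, E) = 36 + 6*E (v(t, E) = 24 - 3*(-2*E - 4) = 24 - 3*(-4 - 2*E) = 24 + (12 + 6*E) = 36 + 6*E)
H = 13 (H = 3 - (-2)*5 = 3 - 1*(-10) = 3 + 10 = 13)
q = 207/13 (q = 2 - (1/(9 + 4) + (36 + 6*1)/(-3)) = 2 - (1/13 + (36 + 6)*(-⅓)) = 2 - (1/13 + 42*(-⅓)) = 2 - (1/13 - 14) = 2 - 1*(-181/13) = 2 + 181/13 = 207/13 ≈ 15.923)
q*H = (207/13)*13 = 207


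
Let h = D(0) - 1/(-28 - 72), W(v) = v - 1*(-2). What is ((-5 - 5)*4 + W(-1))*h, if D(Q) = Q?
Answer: -39/100 ≈ -0.39000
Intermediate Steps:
W(v) = 2 + v (W(v) = v + 2 = 2 + v)
h = 1/100 (h = 0 - 1/(-28 - 72) = 0 - 1/(-100) = 0 - 1*(-1/100) = 0 + 1/100 = 1/100 ≈ 0.010000)
((-5 - 5)*4 + W(-1))*h = ((-5 - 5)*4 + (2 - 1))*(1/100) = (-10*4 + 1)*(1/100) = (-40 + 1)*(1/100) = -39*1/100 = -39/100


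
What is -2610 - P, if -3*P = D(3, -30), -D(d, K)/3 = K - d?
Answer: -2577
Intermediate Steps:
D(d, K) = -3*K + 3*d (D(d, K) = -3*(K - d) = -3*K + 3*d)
P = -33 (P = -(-3*(-30) + 3*3)/3 = -(90 + 9)/3 = -1/3*99 = -33)
-2610 - P = -2610 - 1*(-33) = -2610 + 33 = -2577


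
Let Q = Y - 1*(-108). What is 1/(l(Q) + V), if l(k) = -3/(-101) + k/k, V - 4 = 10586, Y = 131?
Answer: 101/1069694 ≈ 9.4420e-5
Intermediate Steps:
V = 10590 (V = 4 + 10586 = 10590)
Q = 239 (Q = 131 - 1*(-108) = 131 + 108 = 239)
l(k) = 104/101 (l(k) = -3*(-1/101) + 1 = 3/101 + 1 = 104/101)
1/(l(Q) + V) = 1/(104/101 + 10590) = 1/(1069694/101) = 101/1069694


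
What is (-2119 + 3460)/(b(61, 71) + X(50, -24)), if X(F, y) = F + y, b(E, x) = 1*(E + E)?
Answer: 1341/148 ≈ 9.0608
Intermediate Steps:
b(E, x) = 2*E (b(E, x) = 1*(2*E) = 2*E)
(-2119 + 3460)/(b(61, 71) + X(50, -24)) = (-2119 + 3460)/(2*61 + (50 - 24)) = 1341/(122 + 26) = 1341/148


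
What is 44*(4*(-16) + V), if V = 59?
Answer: -220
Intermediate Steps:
44*(4*(-16) + V) = 44*(4*(-16) + 59) = 44*(-64 + 59) = 44*(-5) = -220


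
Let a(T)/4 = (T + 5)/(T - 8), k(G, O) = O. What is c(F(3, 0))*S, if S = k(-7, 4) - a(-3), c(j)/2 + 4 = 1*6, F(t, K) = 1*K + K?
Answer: 208/11 ≈ 18.909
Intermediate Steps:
F(t, K) = 2*K (F(t, K) = K + K = 2*K)
a(T) = 4*(5 + T)/(-8 + T) (a(T) = 4*((T + 5)/(T - 8)) = 4*((5 + T)/(-8 + T)) = 4*(5 + T)/(-8 + T))
c(j) = 4 (c(j) = -8 + 2*(1*6) = -8 + 2*6 = -8 + 12 = 4)
S = 52/11 (S = 4 - 4*(5 - 3)/(-8 - 3) = 4 - 4*2/(-11) = 4 - 4*(-1)*2/11 = 4 - 1*(-8/11) = 4 + 8/11 = 52/11 ≈ 4.7273)
c(F(3, 0))*S = 4*(52/11) = 208/11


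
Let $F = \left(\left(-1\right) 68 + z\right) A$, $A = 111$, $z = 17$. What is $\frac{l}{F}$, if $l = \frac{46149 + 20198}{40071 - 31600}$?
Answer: $- \frac{66347}{47954331} \approx -0.0013835$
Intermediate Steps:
$l = \frac{66347}{8471} \approx 7.8323$
$F = -5661$ ($F = \left(\left(-1\right) 68 + 17\right) 111 = \left(-68 + 17\right) 111 = \left(-51\right) 111 = -5661$)
$\frac{l}{F} = \frac{66347}{8471 \left(-5661\right)} = \frac{66347}{8471} \left(- \frac{1}{5661}\right) = - \frac{66347}{47954331}$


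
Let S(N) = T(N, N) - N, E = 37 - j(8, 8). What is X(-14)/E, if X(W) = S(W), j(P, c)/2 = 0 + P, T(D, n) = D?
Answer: 0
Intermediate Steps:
j(P, c) = 2*P (j(P, c) = 2*(0 + P) = 2*P)
E = 21 (E = 37 - 2*8 = 37 - 1*16 = 37 - 16 = 21)
S(N) = 0 (S(N) = N - N = 0)
X(W) = 0
X(-14)/E = 0/21 = 0*(1/21) = 0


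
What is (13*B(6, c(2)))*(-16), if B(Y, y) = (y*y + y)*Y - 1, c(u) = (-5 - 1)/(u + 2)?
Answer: -728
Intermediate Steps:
c(u) = -6/(2 + u)
B(Y, y) = -1 + Y*(y + y²) (B(Y, y) = (y² + y)*Y - 1 = (y + y²)*Y - 1 = Y*(y + y²) - 1 = -1 + Y*(y + y²))
(13*B(6, c(2)))*(-16) = (13*(-1 + 6*(-6/(2 + 2)) + 6*(-6/(2 + 2))²))*(-16) = (13*(-1 + 6*(-6/4) + 6*(-6/4)²))*(-16) = (13*(-1 + 6*(-6*¼) + 6*(-6*¼)²))*(-16) = (13*(-1 + 6*(-3/2) + 6*(-3/2)²))*(-16) = (13*(-1 - 9 + 6*(9/4)))*(-16) = (13*(-1 - 9 + 27/2))*(-16) = (13*(7/2))*(-16) = (91/2)*(-16) = -728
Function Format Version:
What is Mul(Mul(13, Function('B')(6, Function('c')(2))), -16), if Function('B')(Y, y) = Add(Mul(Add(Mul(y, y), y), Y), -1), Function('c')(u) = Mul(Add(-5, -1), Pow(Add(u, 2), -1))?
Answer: -728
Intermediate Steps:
Function('c')(u) = Mul(-6, Pow(Add(2, u), -1))
Function('B')(Y, y) = Add(-1, Mul(Y, Add(y, Pow(y, 2)))) (Function('B')(Y, y) = Add(Mul(Add(Pow(y, 2), y), Y), -1) = Add(Mul(Add(y, Pow(y, 2)), Y), -1) = Add(Mul(Y, Add(y, Pow(y, 2))), -1) = Add(-1, Mul(Y, Add(y, Pow(y, 2)))))
Mul(Mul(13, Function('B')(6, Function('c')(2))), -16) = Mul(Mul(13, Add(-1, Mul(6, Mul(-6, Pow(Add(2, 2), -1))), Mul(6, Pow(Mul(-6, Pow(Add(2, 2), -1)), 2)))), -16) = Mul(Mul(13, Add(-1, Mul(6, Mul(-6, Pow(4, -1))), Mul(6, Pow(Mul(-6, Pow(4, -1)), 2)))), -16) = Mul(Mul(13, Add(-1, Mul(6, Mul(-6, Rational(1, 4))), Mul(6, Pow(Mul(-6, Rational(1, 4)), 2)))), -16) = Mul(Mul(13, Add(-1, Mul(6, Rational(-3, 2)), Mul(6, Pow(Rational(-3, 2), 2)))), -16) = Mul(Mul(13, Add(-1, -9, Mul(6, Rational(9, 4)))), -16) = Mul(Mul(13, Add(-1, -9, Rational(27, 2))), -16) = Mul(Mul(13, Rational(7, 2)), -16) = Mul(Rational(91, 2), -16) = -728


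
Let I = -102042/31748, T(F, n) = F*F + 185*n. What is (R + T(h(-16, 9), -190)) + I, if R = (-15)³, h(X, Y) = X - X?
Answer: -611596871/15874 ≈ -38528.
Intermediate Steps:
h(X, Y) = 0
T(F, n) = F² + 185*n
R = -3375
I = -51021/15874 (I = -102042*1/31748 = -51021/15874 ≈ -3.2141)
(R + T(h(-16, 9), -190)) + I = (-3375 + (0² + 185*(-190))) - 51021/15874 = (-3375 + (0 - 35150)) - 51021/15874 = (-3375 - 35150) - 51021/15874 = -38525 - 51021/15874 = -611596871/15874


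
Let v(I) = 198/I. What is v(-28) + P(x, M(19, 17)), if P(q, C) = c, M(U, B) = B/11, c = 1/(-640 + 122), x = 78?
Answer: -1832/259 ≈ -7.0734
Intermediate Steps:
c = -1/518 (c = 1/(-518) = -1/518 ≈ -0.0019305)
M(U, B) = B/11 (M(U, B) = B*(1/11) = B/11)
P(q, C) = -1/518
v(-28) + P(x, M(19, 17)) = 198/(-28) - 1/518 = 198*(-1/28) - 1/518 = -99/14 - 1/518 = -1832/259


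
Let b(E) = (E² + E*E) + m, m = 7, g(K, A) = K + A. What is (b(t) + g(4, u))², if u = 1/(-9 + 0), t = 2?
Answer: 28900/81 ≈ 356.79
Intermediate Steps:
u = -⅑ (u = 1/(-9) = -⅑ ≈ -0.11111)
g(K, A) = A + K
b(E) = 7 + 2*E² (b(E) = (E² + E*E) + 7 = (E² + E²) + 7 = 2*E² + 7 = 7 + 2*E²)
(b(t) + g(4, u))² = ((7 + 2*2²) + (-⅑ + 4))² = ((7 + 2*4) + 35/9)² = ((7 + 8) + 35/9)² = (15 + 35/9)² = (170/9)² = 28900/81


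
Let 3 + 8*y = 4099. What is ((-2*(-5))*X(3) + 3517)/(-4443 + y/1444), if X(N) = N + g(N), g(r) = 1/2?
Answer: -1282272/1603795 ≈ -0.79952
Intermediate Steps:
y = 512 (y = -3/8 + (⅛)*4099 = -3/8 + 4099/8 = 512)
g(r) = ½
X(N) = ½ + N (X(N) = N + ½ = ½ + N)
((-2*(-5))*X(3) + 3517)/(-4443 + y/1444) = ((-2*(-5))*(½ + 3) + 3517)/(-4443 + 512/1444) = (10*(7/2) + 3517)/(-4443 + 512*(1/1444)) = (35 + 3517)/(-4443 + 128/361) = 3552/(-1603795/361) = 3552*(-361/1603795) = -1282272/1603795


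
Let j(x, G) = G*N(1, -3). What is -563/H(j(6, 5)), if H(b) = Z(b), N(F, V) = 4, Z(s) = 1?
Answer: -563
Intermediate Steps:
j(x, G) = 4*G (j(x, G) = G*4 = 4*G)
H(b) = 1
-563/H(j(6, 5)) = -563/1 = -563*1 = -563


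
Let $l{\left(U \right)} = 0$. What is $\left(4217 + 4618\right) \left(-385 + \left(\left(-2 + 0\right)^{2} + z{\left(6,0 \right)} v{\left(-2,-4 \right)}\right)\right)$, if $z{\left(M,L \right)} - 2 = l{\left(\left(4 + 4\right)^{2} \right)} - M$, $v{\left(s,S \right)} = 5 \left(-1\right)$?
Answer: $-3189435$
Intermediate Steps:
$v{\left(s,S \right)} = -5$
$z{\left(M,L \right)} = 2 - M$ ($z{\left(M,L \right)} = 2 + \left(0 - M\right) = 2 - M$)
$\left(4217 + 4618\right) \left(-385 + \left(\left(-2 + 0\right)^{2} + z{\left(6,0 \right)} v{\left(-2,-4 \right)}\right)\right) = \left(4217 + 4618\right) \left(-385 + \left(\left(-2 + 0\right)^{2} + \left(2 - 6\right) \left(-5\right)\right)\right) = 8835 \left(-385 + \left(\left(-2\right)^{2} + \left(2 - 6\right) \left(-5\right)\right)\right) = 8835 \left(-385 + \left(4 - -20\right)\right) = 8835 \left(-385 + \left(4 + 20\right)\right) = 8835 \left(-385 + 24\right) = 8835 \left(-361\right) = -3189435$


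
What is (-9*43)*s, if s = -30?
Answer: 11610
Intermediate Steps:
(-9*43)*s = -9*43*(-30) = -387*(-30) = 11610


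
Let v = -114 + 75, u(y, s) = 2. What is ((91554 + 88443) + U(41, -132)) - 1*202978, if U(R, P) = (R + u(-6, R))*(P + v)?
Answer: -30334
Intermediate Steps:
v = -39
U(R, P) = (-39 + P)*(2 + R) (U(R, P) = (R + 2)*(P - 39) = (2 + R)*(-39 + P) = (-39 + P)*(2 + R))
((91554 + 88443) + U(41, -132)) - 1*202978 = ((91554 + 88443) + (-78 - 39*41 + 2*(-132) - 132*41)) - 1*202978 = (179997 + (-78 - 1599 - 264 - 5412)) - 202978 = (179997 - 7353) - 202978 = 172644 - 202978 = -30334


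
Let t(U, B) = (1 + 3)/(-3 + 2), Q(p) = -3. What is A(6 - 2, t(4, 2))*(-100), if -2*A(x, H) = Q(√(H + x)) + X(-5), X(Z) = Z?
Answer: -400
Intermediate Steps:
t(U, B) = -4 (t(U, B) = 4/(-1) = 4*(-1) = -4)
A(x, H) = 4 (A(x, H) = -(-3 - 5)/2 = -½*(-8) = 4)
A(6 - 2, t(4, 2))*(-100) = 4*(-100) = -400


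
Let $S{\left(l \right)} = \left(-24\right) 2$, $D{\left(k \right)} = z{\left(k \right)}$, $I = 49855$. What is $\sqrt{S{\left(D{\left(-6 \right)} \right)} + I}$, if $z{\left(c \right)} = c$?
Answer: $\sqrt{49807} \approx 223.17$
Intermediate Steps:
$D{\left(k \right)} = k$
$S{\left(l \right)} = -48$
$\sqrt{S{\left(D{\left(-6 \right)} \right)} + I} = \sqrt{-48 + 49855} = \sqrt{49807}$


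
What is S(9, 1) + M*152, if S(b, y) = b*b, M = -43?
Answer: -6455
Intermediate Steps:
S(b, y) = b**2
S(9, 1) + M*152 = 9**2 - 43*152 = 81 - 6536 = -6455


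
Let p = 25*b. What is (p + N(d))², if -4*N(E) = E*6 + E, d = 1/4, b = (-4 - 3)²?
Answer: 383885649/256 ≈ 1.4996e+6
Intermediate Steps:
b = 49 (b = (-7)² = 49)
d = ¼ ≈ 0.25000
p = 1225 (p = 25*49 = 1225)
N(E) = -7*E/4 (N(E) = -(E*6 + E)/4 = -(6*E + E)/4 = -7*E/4)
(p + N(d))² = (1225 - 7/4*¼)² = (1225 - 7/16)² = (19593/16)² = 383885649/256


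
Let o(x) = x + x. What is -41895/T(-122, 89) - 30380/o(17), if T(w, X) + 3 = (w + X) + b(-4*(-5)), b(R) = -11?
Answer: -1715/799 ≈ -2.1464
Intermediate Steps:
o(x) = 2*x
T(w, X) = -14 + X + w (T(w, X) = -3 + ((w + X) - 11) = -3 + ((X + w) - 11) = -3 + (-11 + X + w) = -14 + X + w)
-41895/T(-122, 89) - 30380/o(17) = -41895/(-14 + 89 - 122) - 30380/(2*17) = -41895/(-47) - 30380/34 = -41895*(-1/47) - 30380*1/34 = 41895/47 - 15190/17 = -1715/799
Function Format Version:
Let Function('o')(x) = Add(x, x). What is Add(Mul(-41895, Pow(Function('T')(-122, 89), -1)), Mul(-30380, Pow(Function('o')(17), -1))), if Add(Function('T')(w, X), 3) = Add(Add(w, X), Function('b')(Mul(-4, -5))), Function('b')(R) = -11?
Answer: Rational(-1715, 799) ≈ -2.1464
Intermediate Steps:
Function('o')(x) = Mul(2, x)
Function('T')(w, X) = Add(-14, X, w) (Function('T')(w, X) = Add(-3, Add(Add(w, X), -11)) = Add(-3, Add(Add(X, w), -11)) = Add(-3, Add(-11, X, w)) = Add(-14, X, w))
Add(Mul(-41895, Pow(Function('T')(-122, 89), -1)), Mul(-30380, Pow(Function('o')(17), -1))) = Add(Mul(-41895, Pow(Add(-14, 89, -122), -1)), Mul(-30380, Pow(Mul(2, 17), -1))) = Add(Mul(-41895, Pow(-47, -1)), Mul(-30380, Pow(34, -1))) = Add(Mul(-41895, Rational(-1, 47)), Mul(-30380, Rational(1, 34))) = Add(Rational(41895, 47), Rational(-15190, 17)) = Rational(-1715, 799)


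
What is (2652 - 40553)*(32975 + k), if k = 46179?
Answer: -3000015754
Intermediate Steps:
(2652 - 40553)*(32975 + k) = (2652 - 40553)*(32975 + 46179) = -37901*79154 = -3000015754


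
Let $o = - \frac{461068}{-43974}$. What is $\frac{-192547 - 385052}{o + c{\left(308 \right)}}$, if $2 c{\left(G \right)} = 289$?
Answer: $- \frac{25399338426}{6815311} \approx -3726.8$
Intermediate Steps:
$c{\left(G \right)} = \frac{289}{2}$ ($c{\left(G \right)} = \frac{1}{2} \cdot 289 = \frac{289}{2}$)
$o = \frac{230534}{21987}$ ($o = \left(-461068\right) \left(- \frac{1}{43974}\right) = \frac{230534}{21987} \approx 10.485$)
$\frac{-192547 - 385052}{o + c{\left(308 \right)}} = \frac{-192547 - 385052}{\frac{230534}{21987} + \frac{289}{2}} = - \frac{577599}{\frac{6815311}{43974}} = \left(-577599\right) \frac{43974}{6815311} = - \frac{25399338426}{6815311}$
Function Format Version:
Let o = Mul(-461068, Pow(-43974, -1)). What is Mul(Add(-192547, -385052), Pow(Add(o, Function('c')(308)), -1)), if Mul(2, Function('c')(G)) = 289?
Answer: Rational(-25399338426, 6815311) ≈ -3726.8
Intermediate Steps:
Function('c')(G) = Rational(289, 2) (Function('c')(G) = Mul(Rational(1, 2), 289) = Rational(289, 2))
o = Rational(230534, 21987) (o = Mul(-461068, Rational(-1, 43974)) = Rational(230534, 21987) ≈ 10.485)
Mul(Add(-192547, -385052), Pow(Add(o, Function('c')(308)), -1)) = Mul(Add(-192547, -385052), Pow(Add(Rational(230534, 21987), Rational(289, 2)), -1)) = Mul(-577599, Pow(Rational(6815311, 43974), -1)) = Mul(-577599, Rational(43974, 6815311)) = Rational(-25399338426, 6815311)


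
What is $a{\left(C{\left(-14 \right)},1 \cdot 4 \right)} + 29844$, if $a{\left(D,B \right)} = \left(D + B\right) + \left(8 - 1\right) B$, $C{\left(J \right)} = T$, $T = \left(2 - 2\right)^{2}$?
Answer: $29876$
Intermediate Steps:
$T = 0$ ($T = 0^{2} = 0$)
$C{\left(J \right)} = 0$
$a{\left(D,B \right)} = D + 8 B$ ($a{\left(D,B \right)} = \left(B + D\right) + 7 B = D + 8 B$)
$a{\left(C{\left(-14 \right)},1 \cdot 4 \right)} + 29844 = \left(0 + 8 \cdot 1 \cdot 4\right) + 29844 = \left(0 + 8 \cdot 4\right) + 29844 = \left(0 + 32\right) + 29844 = 32 + 29844 = 29876$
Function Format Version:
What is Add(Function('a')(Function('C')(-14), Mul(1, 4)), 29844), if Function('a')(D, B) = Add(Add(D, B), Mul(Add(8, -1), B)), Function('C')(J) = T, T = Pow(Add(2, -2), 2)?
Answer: 29876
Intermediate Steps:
T = 0 (T = Pow(0, 2) = 0)
Function('C')(J) = 0
Function('a')(D, B) = Add(D, Mul(8, B)) (Function('a')(D, B) = Add(Add(B, D), Mul(7, B)) = Add(D, Mul(8, B)))
Add(Function('a')(Function('C')(-14), Mul(1, 4)), 29844) = Add(Add(0, Mul(8, Mul(1, 4))), 29844) = Add(Add(0, Mul(8, 4)), 29844) = Add(Add(0, 32), 29844) = Add(32, 29844) = 29876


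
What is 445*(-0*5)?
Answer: 0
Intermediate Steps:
445*(-0*5) = 445*(-0) = 445*(-1*0) = 445*0 = 0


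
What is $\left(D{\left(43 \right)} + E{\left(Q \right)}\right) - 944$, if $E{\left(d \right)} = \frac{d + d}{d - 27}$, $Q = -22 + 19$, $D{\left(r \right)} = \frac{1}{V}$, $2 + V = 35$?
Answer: $- \frac{155722}{165} \approx -943.77$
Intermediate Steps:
$V = 33$ ($V = -2 + 35 = 33$)
$D{\left(r \right)} = \frac{1}{33}$
$Q = -3$
$E{\left(d \right)} = \frac{2 d}{-27 + d}$
$\left(D{\left(43 \right)} + E{\left(Q \right)}\right) - 944 = \left(\frac{1}{33} + 2 \left(-3\right) \frac{1}{-27 - 3}\right) - 944 = \left(\frac{1}{33} + 2 \left(-3\right) \frac{1}{-30}\right) - 944 = \left(\frac{1}{33} + 2 \left(-3\right) \left(- \frac{1}{30}\right)\right) - 944 = \left(\frac{1}{33} + \frac{1}{5}\right) - 944 = \frac{38}{165} - 944 = - \frac{155722}{165}$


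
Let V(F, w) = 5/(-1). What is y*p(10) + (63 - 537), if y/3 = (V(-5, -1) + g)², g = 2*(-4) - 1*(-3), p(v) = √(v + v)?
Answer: -474 + 600*√5 ≈ 867.64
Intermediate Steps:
V(F, w) = -5 (V(F, w) = 5*(-1) = -5)
p(v) = √2*√v (p(v) = √(2*v) = √2*√v)
g = -5 (g = -8 + 3 = -5)
y = 300 (y = 3*(-5 - 5)² = 3*(-10)² = 3*100 = 300)
y*p(10) + (63 - 537) = 300*(√2*√10) + (63 - 537) = 300*(2*√5) - 474 = 600*√5 - 474 = -474 + 600*√5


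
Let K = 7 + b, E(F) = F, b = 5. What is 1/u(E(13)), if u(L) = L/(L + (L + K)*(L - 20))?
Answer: -162/13 ≈ -12.462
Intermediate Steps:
K = 12 (K = 7 + 5 = 12)
u(L) = L/(L + (-20 + L)*(12 + L)) (u(L) = L/(L + (L + 12)*(L - 20)) = L/(L + (12 + L)*(-20 + L)) = L/(L + (-20 + L)*(12 + L)))
1/u(E(13)) = 1/(13/(-240 + 13**2 - 7*13)) = 1/(13/(-240 + 169 - 91)) = 1/(13/(-162)) = 1/(13*(-1/162)) = 1/(-13/162) = -162/13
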